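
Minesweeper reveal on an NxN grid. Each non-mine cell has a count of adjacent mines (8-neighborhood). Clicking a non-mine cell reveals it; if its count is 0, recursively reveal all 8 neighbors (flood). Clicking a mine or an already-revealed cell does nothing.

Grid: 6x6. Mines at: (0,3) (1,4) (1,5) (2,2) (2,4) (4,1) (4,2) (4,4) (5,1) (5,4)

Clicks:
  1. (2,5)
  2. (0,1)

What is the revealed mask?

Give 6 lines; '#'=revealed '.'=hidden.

Click 1 (2,5) count=3: revealed 1 new [(2,5)] -> total=1
Click 2 (0,1) count=0: revealed 10 new [(0,0) (0,1) (0,2) (1,0) (1,1) (1,2) (2,0) (2,1) (3,0) (3,1)] -> total=11

Answer: ###...
###...
##...#
##....
......
......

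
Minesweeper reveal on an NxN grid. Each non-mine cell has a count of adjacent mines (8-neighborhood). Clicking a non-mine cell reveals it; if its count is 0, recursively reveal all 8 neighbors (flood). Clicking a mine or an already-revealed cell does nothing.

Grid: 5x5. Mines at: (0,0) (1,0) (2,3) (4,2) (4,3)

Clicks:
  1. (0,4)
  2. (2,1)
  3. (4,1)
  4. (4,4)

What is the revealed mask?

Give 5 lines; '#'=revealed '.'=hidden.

Click 1 (0,4) count=0: revealed 8 new [(0,1) (0,2) (0,3) (0,4) (1,1) (1,2) (1,3) (1,4)] -> total=8
Click 2 (2,1) count=1: revealed 1 new [(2,1)] -> total=9
Click 3 (4,1) count=1: revealed 1 new [(4,1)] -> total=10
Click 4 (4,4) count=1: revealed 1 new [(4,4)] -> total=11

Answer: .####
.####
.#...
.....
.#..#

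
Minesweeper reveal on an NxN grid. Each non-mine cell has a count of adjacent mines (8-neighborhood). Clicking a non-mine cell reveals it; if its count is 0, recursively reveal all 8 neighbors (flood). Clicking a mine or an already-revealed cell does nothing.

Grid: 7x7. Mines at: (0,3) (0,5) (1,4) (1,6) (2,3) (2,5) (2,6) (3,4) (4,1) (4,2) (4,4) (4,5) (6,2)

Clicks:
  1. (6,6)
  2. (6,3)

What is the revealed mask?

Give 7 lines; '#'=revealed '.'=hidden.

Click 1 (6,6) count=0: revealed 8 new [(5,3) (5,4) (5,5) (5,6) (6,3) (6,4) (6,5) (6,6)] -> total=8
Click 2 (6,3) count=1: revealed 0 new [(none)] -> total=8

Answer: .......
.......
.......
.......
.......
...####
...####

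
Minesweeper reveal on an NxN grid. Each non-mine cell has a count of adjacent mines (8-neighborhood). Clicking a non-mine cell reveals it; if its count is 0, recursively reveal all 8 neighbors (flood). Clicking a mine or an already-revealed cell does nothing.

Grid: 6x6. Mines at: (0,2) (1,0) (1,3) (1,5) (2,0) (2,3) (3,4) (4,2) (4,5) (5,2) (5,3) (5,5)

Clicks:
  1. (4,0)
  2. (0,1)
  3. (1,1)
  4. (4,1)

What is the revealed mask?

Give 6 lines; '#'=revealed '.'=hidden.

Click 1 (4,0) count=0: revealed 6 new [(3,0) (3,1) (4,0) (4,1) (5,0) (5,1)] -> total=6
Click 2 (0,1) count=2: revealed 1 new [(0,1)] -> total=7
Click 3 (1,1) count=3: revealed 1 new [(1,1)] -> total=8
Click 4 (4,1) count=2: revealed 0 new [(none)] -> total=8

Answer: .#....
.#....
......
##....
##....
##....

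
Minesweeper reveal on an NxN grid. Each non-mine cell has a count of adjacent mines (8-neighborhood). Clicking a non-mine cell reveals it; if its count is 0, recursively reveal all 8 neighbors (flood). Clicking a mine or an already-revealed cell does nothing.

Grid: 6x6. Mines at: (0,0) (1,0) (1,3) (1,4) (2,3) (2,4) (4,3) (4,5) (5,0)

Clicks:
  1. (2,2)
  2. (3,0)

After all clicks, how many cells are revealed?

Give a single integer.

Answer: 9

Derivation:
Click 1 (2,2) count=2: revealed 1 new [(2,2)] -> total=1
Click 2 (3,0) count=0: revealed 8 new [(2,0) (2,1) (3,0) (3,1) (3,2) (4,0) (4,1) (4,2)] -> total=9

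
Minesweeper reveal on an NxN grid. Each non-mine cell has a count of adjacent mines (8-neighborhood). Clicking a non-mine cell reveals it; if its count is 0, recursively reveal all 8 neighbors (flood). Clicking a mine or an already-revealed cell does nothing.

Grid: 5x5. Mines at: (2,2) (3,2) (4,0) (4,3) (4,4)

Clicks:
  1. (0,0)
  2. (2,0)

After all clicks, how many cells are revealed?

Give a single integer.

Answer: 18

Derivation:
Click 1 (0,0) count=0: revealed 18 new [(0,0) (0,1) (0,2) (0,3) (0,4) (1,0) (1,1) (1,2) (1,3) (1,4) (2,0) (2,1) (2,3) (2,4) (3,0) (3,1) (3,3) (3,4)] -> total=18
Click 2 (2,0) count=0: revealed 0 new [(none)] -> total=18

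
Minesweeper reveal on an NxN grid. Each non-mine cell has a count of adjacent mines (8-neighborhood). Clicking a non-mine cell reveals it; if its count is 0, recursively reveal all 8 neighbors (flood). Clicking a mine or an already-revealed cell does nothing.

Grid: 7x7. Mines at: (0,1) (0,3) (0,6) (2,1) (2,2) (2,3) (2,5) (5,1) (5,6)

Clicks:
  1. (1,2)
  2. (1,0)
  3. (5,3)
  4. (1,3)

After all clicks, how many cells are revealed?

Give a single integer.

Click 1 (1,2) count=5: revealed 1 new [(1,2)] -> total=1
Click 2 (1,0) count=2: revealed 1 new [(1,0)] -> total=2
Click 3 (5,3) count=0: revealed 16 new [(3,2) (3,3) (3,4) (3,5) (4,2) (4,3) (4,4) (4,5) (5,2) (5,3) (5,4) (5,5) (6,2) (6,3) (6,4) (6,5)] -> total=18
Click 4 (1,3) count=3: revealed 1 new [(1,3)] -> total=19

Answer: 19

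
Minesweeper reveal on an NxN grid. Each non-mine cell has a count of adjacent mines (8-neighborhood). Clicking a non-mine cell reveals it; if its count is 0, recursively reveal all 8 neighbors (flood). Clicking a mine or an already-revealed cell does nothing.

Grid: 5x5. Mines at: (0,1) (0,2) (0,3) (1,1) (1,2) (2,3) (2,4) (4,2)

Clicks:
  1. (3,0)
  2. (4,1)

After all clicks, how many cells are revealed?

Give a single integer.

Answer: 6

Derivation:
Click 1 (3,0) count=0: revealed 6 new [(2,0) (2,1) (3,0) (3,1) (4,0) (4,1)] -> total=6
Click 2 (4,1) count=1: revealed 0 new [(none)] -> total=6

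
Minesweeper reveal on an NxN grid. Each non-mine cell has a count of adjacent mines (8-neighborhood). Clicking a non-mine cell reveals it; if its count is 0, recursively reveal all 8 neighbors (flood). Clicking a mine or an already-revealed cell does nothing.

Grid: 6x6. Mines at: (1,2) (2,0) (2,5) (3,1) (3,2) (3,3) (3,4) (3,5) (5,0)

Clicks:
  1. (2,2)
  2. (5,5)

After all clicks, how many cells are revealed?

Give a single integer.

Answer: 11

Derivation:
Click 1 (2,2) count=4: revealed 1 new [(2,2)] -> total=1
Click 2 (5,5) count=0: revealed 10 new [(4,1) (4,2) (4,3) (4,4) (4,5) (5,1) (5,2) (5,3) (5,4) (5,5)] -> total=11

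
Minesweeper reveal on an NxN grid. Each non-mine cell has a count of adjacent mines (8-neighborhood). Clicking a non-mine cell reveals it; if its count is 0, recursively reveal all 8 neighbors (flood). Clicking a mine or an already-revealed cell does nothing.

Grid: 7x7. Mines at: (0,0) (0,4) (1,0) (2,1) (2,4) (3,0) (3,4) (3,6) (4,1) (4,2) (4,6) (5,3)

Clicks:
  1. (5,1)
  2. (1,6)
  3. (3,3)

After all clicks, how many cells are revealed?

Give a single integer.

Click 1 (5,1) count=2: revealed 1 new [(5,1)] -> total=1
Click 2 (1,6) count=0: revealed 6 new [(0,5) (0,6) (1,5) (1,6) (2,5) (2,6)] -> total=7
Click 3 (3,3) count=3: revealed 1 new [(3,3)] -> total=8

Answer: 8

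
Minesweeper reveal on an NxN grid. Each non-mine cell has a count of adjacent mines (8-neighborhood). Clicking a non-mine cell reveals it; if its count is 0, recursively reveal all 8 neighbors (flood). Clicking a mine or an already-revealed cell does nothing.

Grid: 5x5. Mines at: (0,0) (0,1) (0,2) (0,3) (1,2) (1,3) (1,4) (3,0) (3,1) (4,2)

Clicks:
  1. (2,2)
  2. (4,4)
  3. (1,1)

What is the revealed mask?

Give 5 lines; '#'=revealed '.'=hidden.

Answer: .....
.#...
..###
...##
...##

Derivation:
Click 1 (2,2) count=3: revealed 1 new [(2,2)] -> total=1
Click 2 (4,4) count=0: revealed 6 new [(2,3) (2,4) (3,3) (3,4) (4,3) (4,4)] -> total=7
Click 3 (1,1) count=4: revealed 1 new [(1,1)] -> total=8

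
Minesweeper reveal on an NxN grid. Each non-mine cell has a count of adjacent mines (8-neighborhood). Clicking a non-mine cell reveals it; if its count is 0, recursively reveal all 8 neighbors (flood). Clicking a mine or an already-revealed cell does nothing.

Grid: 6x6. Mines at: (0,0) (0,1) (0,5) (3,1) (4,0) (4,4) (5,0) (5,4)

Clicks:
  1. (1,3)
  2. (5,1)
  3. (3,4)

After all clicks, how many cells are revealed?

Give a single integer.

Click 1 (1,3) count=0: revealed 15 new [(0,2) (0,3) (0,4) (1,2) (1,3) (1,4) (1,5) (2,2) (2,3) (2,4) (2,5) (3,2) (3,3) (3,4) (3,5)] -> total=15
Click 2 (5,1) count=2: revealed 1 new [(5,1)] -> total=16
Click 3 (3,4) count=1: revealed 0 new [(none)] -> total=16

Answer: 16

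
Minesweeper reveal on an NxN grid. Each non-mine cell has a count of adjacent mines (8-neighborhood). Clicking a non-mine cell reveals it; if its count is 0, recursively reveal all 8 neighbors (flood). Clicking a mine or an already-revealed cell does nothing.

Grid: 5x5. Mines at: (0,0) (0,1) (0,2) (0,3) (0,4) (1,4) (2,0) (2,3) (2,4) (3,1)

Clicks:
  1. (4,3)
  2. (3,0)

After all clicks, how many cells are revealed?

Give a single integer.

Click 1 (4,3) count=0: revealed 6 new [(3,2) (3,3) (3,4) (4,2) (4,3) (4,4)] -> total=6
Click 2 (3,0) count=2: revealed 1 new [(3,0)] -> total=7

Answer: 7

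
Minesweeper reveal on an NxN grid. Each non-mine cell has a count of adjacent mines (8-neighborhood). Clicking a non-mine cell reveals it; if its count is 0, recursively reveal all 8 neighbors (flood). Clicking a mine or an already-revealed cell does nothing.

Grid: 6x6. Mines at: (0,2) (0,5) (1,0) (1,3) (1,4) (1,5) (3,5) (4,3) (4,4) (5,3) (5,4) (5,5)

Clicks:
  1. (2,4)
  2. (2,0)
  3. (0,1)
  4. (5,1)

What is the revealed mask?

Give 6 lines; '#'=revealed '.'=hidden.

Answer: .#....
......
###.#.
###...
###...
###...

Derivation:
Click 1 (2,4) count=4: revealed 1 new [(2,4)] -> total=1
Click 2 (2,0) count=1: revealed 1 new [(2,0)] -> total=2
Click 3 (0,1) count=2: revealed 1 new [(0,1)] -> total=3
Click 4 (5,1) count=0: revealed 11 new [(2,1) (2,2) (3,0) (3,1) (3,2) (4,0) (4,1) (4,2) (5,0) (5,1) (5,2)] -> total=14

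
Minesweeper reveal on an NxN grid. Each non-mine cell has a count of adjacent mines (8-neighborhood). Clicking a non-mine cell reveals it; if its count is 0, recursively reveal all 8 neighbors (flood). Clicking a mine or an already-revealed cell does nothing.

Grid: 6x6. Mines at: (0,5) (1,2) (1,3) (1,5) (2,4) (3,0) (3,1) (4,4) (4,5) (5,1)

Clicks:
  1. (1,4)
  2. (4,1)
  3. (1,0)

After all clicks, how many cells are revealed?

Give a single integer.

Answer: 8

Derivation:
Click 1 (1,4) count=4: revealed 1 new [(1,4)] -> total=1
Click 2 (4,1) count=3: revealed 1 new [(4,1)] -> total=2
Click 3 (1,0) count=0: revealed 6 new [(0,0) (0,1) (1,0) (1,1) (2,0) (2,1)] -> total=8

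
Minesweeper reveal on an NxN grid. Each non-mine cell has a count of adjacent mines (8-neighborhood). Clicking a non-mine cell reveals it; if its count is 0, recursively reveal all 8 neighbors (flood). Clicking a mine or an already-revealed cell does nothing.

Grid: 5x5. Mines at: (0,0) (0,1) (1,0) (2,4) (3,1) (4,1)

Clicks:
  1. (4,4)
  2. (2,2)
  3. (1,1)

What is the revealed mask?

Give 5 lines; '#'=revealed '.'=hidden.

Click 1 (4,4) count=0: revealed 6 new [(3,2) (3,3) (3,4) (4,2) (4,3) (4,4)] -> total=6
Click 2 (2,2) count=1: revealed 1 new [(2,2)] -> total=7
Click 3 (1,1) count=3: revealed 1 new [(1,1)] -> total=8

Answer: .....
.#...
..#..
..###
..###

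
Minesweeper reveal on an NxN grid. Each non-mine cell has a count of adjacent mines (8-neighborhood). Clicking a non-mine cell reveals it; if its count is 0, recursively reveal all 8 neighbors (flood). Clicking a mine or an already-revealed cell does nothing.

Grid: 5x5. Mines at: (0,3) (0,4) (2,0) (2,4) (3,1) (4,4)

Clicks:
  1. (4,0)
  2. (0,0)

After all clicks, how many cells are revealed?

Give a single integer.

Click 1 (4,0) count=1: revealed 1 new [(4,0)] -> total=1
Click 2 (0,0) count=0: revealed 6 new [(0,0) (0,1) (0,2) (1,0) (1,1) (1,2)] -> total=7

Answer: 7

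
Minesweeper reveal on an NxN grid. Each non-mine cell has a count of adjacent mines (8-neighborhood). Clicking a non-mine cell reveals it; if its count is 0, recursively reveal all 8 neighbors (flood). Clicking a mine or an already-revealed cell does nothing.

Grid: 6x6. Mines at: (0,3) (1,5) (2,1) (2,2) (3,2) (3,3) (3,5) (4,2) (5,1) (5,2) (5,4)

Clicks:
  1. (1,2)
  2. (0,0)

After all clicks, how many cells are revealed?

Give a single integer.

Answer: 6

Derivation:
Click 1 (1,2) count=3: revealed 1 new [(1,2)] -> total=1
Click 2 (0,0) count=0: revealed 5 new [(0,0) (0,1) (0,2) (1,0) (1,1)] -> total=6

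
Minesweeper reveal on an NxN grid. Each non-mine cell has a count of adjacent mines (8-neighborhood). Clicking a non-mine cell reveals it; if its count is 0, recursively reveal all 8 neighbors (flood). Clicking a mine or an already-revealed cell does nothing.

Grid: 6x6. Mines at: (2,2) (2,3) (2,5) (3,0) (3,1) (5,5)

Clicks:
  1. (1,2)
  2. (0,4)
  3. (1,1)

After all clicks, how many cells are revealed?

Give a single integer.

Answer: 14

Derivation:
Click 1 (1,2) count=2: revealed 1 new [(1,2)] -> total=1
Click 2 (0,4) count=0: revealed 13 new [(0,0) (0,1) (0,2) (0,3) (0,4) (0,5) (1,0) (1,1) (1,3) (1,4) (1,5) (2,0) (2,1)] -> total=14
Click 3 (1,1) count=1: revealed 0 new [(none)] -> total=14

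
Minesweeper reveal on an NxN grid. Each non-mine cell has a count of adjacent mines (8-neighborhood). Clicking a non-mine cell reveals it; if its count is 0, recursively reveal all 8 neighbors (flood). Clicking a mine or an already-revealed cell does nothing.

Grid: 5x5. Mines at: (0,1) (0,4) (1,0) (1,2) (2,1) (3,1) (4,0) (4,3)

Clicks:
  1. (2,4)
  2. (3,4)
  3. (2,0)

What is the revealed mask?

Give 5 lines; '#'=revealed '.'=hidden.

Answer: .....
...##
#..##
...##
.....

Derivation:
Click 1 (2,4) count=0: revealed 6 new [(1,3) (1,4) (2,3) (2,4) (3,3) (3,4)] -> total=6
Click 2 (3,4) count=1: revealed 0 new [(none)] -> total=6
Click 3 (2,0) count=3: revealed 1 new [(2,0)] -> total=7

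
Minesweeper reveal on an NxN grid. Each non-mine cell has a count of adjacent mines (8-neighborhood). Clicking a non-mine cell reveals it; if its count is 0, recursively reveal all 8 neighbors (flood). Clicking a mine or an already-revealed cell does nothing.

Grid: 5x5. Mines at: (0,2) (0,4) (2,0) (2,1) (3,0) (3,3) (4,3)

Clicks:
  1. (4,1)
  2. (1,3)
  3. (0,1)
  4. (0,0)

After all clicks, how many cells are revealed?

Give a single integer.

Answer: 6

Derivation:
Click 1 (4,1) count=1: revealed 1 new [(4,1)] -> total=1
Click 2 (1,3) count=2: revealed 1 new [(1,3)] -> total=2
Click 3 (0,1) count=1: revealed 1 new [(0,1)] -> total=3
Click 4 (0,0) count=0: revealed 3 new [(0,0) (1,0) (1,1)] -> total=6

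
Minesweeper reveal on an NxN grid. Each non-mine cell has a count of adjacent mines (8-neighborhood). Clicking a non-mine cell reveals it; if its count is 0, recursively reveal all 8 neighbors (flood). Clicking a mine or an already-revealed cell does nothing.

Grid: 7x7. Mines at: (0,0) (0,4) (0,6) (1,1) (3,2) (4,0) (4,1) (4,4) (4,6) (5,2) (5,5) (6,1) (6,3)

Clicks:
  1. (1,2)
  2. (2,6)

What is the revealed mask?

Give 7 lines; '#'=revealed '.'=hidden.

Click 1 (1,2) count=1: revealed 1 new [(1,2)] -> total=1
Click 2 (2,6) count=0: revealed 12 new [(1,3) (1,4) (1,5) (1,6) (2,3) (2,4) (2,5) (2,6) (3,3) (3,4) (3,5) (3,6)] -> total=13

Answer: .......
..#####
...####
...####
.......
.......
.......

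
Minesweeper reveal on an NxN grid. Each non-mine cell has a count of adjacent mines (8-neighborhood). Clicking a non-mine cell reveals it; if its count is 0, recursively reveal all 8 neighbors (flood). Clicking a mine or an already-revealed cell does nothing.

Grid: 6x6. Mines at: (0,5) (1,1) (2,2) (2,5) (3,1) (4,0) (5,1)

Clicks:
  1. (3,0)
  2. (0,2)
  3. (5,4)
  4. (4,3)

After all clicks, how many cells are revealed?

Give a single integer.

Answer: 14

Derivation:
Click 1 (3,0) count=2: revealed 1 new [(3,0)] -> total=1
Click 2 (0,2) count=1: revealed 1 new [(0,2)] -> total=2
Click 3 (5,4) count=0: revealed 12 new [(3,2) (3,3) (3,4) (3,5) (4,2) (4,3) (4,4) (4,5) (5,2) (5,3) (5,4) (5,5)] -> total=14
Click 4 (4,3) count=0: revealed 0 new [(none)] -> total=14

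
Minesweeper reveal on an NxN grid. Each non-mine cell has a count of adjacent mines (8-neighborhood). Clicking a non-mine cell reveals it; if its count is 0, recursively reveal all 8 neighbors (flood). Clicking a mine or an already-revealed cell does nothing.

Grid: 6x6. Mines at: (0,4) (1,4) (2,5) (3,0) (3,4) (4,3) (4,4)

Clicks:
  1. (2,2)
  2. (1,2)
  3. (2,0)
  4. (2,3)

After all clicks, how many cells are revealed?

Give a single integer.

Answer: 15

Derivation:
Click 1 (2,2) count=0: revealed 15 new [(0,0) (0,1) (0,2) (0,3) (1,0) (1,1) (1,2) (1,3) (2,0) (2,1) (2,2) (2,3) (3,1) (3,2) (3,3)] -> total=15
Click 2 (1,2) count=0: revealed 0 new [(none)] -> total=15
Click 3 (2,0) count=1: revealed 0 new [(none)] -> total=15
Click 4 (2,3) count=2: revealed 0 new [(none)] -> total=15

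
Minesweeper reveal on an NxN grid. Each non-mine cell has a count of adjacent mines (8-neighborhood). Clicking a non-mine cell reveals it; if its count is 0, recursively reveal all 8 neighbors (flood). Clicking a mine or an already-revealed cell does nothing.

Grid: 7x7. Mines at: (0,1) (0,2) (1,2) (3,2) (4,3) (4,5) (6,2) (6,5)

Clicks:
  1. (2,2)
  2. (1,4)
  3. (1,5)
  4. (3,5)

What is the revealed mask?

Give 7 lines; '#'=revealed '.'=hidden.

Answer: ...####
...####
..#####
...####
.......
.......
.......

Derivation:
Click 1 (2,2) count=2: revealed 1 new [(2,2)] -> total=1
Click 2 (1,4) count=0: revealed 16 new [(0,3) (0,4) (0,5) (0,6) (1,3) (1,4) (1,5) (1,6) (2,3) (2,4) (2,5) (2,6) (3,3) (3,4) (3,5) (3,6)] -> total=17
Click 3 (1,5) count=0: revealed 0 new [(none)] -> total=17
Click 4 (3,5) count=1: revealed 0 new [(none)] -> total=17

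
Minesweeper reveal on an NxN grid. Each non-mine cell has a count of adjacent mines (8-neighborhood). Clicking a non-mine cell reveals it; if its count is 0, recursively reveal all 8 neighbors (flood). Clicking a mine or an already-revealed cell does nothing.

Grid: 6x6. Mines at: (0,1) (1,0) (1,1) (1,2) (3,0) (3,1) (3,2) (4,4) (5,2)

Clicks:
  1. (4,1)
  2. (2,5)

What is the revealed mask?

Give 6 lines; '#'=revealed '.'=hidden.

Click 1 (4,1) count=4: revealed 1 new [(4,1)] -> total=1
Click 2 (2,5) count=0: revealed 12 new [(0,3) (0,4) (0,5) (1,3) (1,4) (1,5) (2,3) (2,4) (2,5) (3,3) (3,4) (3,5)] -> total=13

Answer: ...###
...###
...###
...###
.#....
......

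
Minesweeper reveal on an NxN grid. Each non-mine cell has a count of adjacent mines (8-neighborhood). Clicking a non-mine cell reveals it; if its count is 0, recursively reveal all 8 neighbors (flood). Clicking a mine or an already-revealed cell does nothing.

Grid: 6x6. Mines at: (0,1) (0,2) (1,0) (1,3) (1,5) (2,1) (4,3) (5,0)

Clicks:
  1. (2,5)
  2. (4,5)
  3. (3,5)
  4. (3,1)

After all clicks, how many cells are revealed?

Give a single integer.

Answer: 9

Derivation:
Click 1 (2,5) count=1: revealed 1 new [(2,5)] -> total=1
Click 2 (4,5) count=0: revealed 7 new [(2,4) (3,4) (3,5) (4,4) (4,5) (5,4) (5,5)] -> total=8
Click 3 (3,5) count=0: revealed 0 new [(none)] -> total=8
Click 4 (3,1) count=1: revealed 1 new [(3,1)] -> total=9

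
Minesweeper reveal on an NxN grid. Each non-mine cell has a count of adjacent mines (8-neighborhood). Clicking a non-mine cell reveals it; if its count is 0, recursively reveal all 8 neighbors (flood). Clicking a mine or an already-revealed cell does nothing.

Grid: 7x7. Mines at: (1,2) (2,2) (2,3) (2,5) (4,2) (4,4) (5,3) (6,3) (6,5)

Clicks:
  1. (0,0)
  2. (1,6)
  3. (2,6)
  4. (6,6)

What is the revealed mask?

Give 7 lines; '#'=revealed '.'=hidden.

Answer: ##.....
##....#
##....#
##.....
##.....
###....
###...#

Derivation:
Click 1 (0,0) count=0: revealed 16 new [(0,0) (0,1) (1,0) (1,1) (2,0) (2,1) (3,0) (3,1) (4,0) (4,1) (5,0) (5,1) (5,2) (6,0) (6,1) (6,2)] -> total=16
Click 2 (1,6) count=1: revealed 1 new [(1,6)] -> total=17
Click 3 (2,6) count=1: revealed 1 new [(2,6)] -> total=18
Click 4 (6,6) count=1: revealed 1 new [(6,6)] -> total=19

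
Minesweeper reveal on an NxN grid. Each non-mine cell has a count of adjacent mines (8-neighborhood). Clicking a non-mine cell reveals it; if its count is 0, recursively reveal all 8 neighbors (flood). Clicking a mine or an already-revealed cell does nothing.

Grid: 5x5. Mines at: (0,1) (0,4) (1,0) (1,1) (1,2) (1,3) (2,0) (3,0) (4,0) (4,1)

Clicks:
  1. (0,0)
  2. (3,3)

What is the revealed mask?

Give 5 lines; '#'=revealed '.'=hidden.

Answer: #....
.....
..###
..###
..###

Derivation:
Click 1 (0,0) count=3: revealed 1 new [(0,0)] -> total=1
Click 2 (3,3) count=0: revealed 9 new [(2,2) (2,3) (2,4) (3,2) (3,3) (3,4) (4,2) (4,3) (4,4)] -> total=10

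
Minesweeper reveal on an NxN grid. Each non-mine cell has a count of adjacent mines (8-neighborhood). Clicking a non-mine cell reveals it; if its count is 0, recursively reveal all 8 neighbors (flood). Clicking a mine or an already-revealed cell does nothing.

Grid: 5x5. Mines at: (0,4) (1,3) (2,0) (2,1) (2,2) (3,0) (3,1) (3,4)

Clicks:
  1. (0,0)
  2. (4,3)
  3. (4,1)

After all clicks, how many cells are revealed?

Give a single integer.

Click 1 (0,0) count=0: revealed 6 new [(0,0) (0,1) (0,2) (1,0) (1,1) (1,2)] -> total=6
Click 2 (4,3) count=1: revealed 1 new [(4,3)] -> total=7
Click 3 (4,1) count=2: revealed 1 new [(4,1)] -> total=8

Answer: 8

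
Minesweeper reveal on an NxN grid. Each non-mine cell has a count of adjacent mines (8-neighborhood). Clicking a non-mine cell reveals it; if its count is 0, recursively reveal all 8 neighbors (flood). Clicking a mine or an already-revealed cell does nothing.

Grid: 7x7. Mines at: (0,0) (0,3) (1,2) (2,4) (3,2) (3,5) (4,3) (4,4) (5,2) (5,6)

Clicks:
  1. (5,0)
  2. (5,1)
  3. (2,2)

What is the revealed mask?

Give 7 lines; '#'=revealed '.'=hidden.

Click 1 (5,0) count=0: revealed 12 new [(1,0) (1,1) (2,0) (2,1) (3,0) (3,1) (4,0) (4,1) (5,0) (5,1) (6,0) (6,1)] -> total=12
Click 2 (5,1) count=1: revealed 0 new [(none)] -> total=12
Click 3 (2,2) count=2: revealed 1 new [(2,2)] -> total=13

Answer: .......
##.....
###....
##.....
##.....
##.....
##.....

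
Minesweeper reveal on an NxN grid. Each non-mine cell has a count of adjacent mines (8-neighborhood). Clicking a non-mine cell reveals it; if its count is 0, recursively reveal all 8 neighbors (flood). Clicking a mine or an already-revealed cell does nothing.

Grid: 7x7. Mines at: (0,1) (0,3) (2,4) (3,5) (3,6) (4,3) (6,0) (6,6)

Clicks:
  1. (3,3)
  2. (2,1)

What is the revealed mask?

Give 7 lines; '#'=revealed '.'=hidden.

Answer: .......
####...
####...
####...
###....
###....
.......

Derivation:
Click 1 (3,3) count=2: revealed 1 new [(3,3)] -> total=1
Click 2 (2,1) count=0: revealed 17 new [(1,0) (1,1) (1,2) (1,3) (2,0) (2,1) (2,2) (2,3) (3,0) (3,1) (3,2) (4,0) (4,1) (4,2) (5,0) (5,1) (5,2)] -> total=18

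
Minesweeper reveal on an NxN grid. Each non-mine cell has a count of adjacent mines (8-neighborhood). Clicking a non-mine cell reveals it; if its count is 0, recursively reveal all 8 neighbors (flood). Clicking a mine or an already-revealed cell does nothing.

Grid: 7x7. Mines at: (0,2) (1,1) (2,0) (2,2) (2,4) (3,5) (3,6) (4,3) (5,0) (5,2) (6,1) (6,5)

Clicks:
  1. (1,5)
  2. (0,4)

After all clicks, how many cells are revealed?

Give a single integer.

Answer: 10

Derivation:
Click 1 (1,5) count=1: revealed 1 new [(1,5)] -> total=1
Click 2 (0,4) count=0: revealed 9 new [(0,3) (0,4) (0,5) (0,6) (1,3) (1,4) (1,6) (2,5) (2,6)] -> total=10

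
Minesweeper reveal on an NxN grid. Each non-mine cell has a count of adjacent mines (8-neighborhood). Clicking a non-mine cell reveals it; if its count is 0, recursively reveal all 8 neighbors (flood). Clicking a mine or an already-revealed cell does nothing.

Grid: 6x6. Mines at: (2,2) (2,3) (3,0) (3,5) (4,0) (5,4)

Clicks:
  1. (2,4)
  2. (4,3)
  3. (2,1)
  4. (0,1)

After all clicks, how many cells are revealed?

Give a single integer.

Answer: 17

Derivation:
Click 1 (2,4) count=2: revealed 1 new [(2,4)] -> total=1
Click 2 (4,3) count=1: revealed 1 new [(4,3)] -> total=2
Click 3 (2,1) count=2: revealed 1 new [(2,1)] -> total=3
Click 4 (0,1) count=0: revealed 14 new [(0,0) (0,1) (0,2) (0,3) (0,4) (0,5) (1,0) (1,1) (1,2) (1,3) (1,4) (1,5) (2,0) (2,5)] -> total=17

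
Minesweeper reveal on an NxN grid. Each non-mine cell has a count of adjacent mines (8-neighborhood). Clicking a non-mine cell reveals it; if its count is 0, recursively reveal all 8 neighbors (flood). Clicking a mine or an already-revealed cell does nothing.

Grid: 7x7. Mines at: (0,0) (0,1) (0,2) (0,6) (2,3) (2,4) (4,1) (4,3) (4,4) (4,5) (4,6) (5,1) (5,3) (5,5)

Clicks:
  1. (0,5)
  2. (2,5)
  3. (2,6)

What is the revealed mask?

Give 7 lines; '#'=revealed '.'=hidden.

Click 1 (0,5) count=1: revealed 1 new [(0,5)] -> total=1
Click 2 (2,5) count=1: revealed 1 new [(2,5)] -> total=2
Click 3 (2,6) count=0: revealed 5 new [(1,5) (1,6) (2,6) (3,5) (3,6)] -> total=7

Answer: .....#.
.....##
.....##
.....##
.......
.......
.......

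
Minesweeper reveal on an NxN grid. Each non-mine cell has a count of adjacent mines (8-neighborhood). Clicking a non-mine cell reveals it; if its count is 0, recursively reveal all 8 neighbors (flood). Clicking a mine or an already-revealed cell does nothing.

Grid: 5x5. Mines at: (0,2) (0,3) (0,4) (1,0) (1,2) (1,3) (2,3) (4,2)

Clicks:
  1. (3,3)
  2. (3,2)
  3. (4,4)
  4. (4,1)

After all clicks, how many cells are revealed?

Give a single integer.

Answer: 6

Derivation:
Click 1 (3,3) count=2: revealed 1 new [(3,3)] -> total=1
Click 2 (3,2) count=2: revealed 1 new [(3,2)] -> total=2
Click 3 (4,4) count=0: revealed 3 new [(3,4) (4,3) (4,4)] -> total=5
Click 4 (4,1) count=1: revealed 1 new [(4,1)] -> total=6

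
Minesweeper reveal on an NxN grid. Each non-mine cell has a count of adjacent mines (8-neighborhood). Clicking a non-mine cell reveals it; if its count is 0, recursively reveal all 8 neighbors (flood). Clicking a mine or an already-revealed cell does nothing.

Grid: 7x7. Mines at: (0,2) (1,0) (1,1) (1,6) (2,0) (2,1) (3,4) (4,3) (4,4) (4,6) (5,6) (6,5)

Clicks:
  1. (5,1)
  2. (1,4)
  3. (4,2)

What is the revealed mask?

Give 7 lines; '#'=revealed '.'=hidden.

Answer: ...###.
...###.
...###.
###....
###....
#####..
#####..

Derivation:
Click 1 (5,1) count=0: revealed 16 new [(3,0) (3,1) (3,2) (4,0) (4,1) (4,2) (5,0) (5,1) (5,2) (5,3) (5,4) (6,0) (6,1) (6,2) (6,3) (6,4)] -> total=16
Click 2 (1,4) count=0: revealed 9 new [(0,3) (0,4) (0,5) (1,3) (1,4) (1,5) (2,3) (2,4) (2,5)] -> total=25
Click 3 (4,2) count=1: revealed 0 new [(none)] -> total=25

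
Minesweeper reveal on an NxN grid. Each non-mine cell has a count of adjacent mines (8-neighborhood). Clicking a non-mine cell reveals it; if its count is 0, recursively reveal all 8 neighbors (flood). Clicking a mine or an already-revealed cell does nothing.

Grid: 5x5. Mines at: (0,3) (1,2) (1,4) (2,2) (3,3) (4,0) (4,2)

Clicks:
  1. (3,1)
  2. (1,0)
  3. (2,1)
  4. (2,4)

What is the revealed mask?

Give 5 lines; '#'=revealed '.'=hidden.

Answer: ##...
##...
##..#
##...
.....

Derivation:
Click 1 (3,1) count=3: revealed 1 new [(3,1)] -> total=1
Click 2 (1,0) count=0: revealed 7 new [(0,0) (0,1) (1,0) (1,1) (2,0) (2,1) (3,0)] -> total=8
Click 3 (2,1) count=2: revealed 0 new [(none)] -> total=8
Click 4 (2,4) count=2: revealed 1 new [(2,4)] -> total=9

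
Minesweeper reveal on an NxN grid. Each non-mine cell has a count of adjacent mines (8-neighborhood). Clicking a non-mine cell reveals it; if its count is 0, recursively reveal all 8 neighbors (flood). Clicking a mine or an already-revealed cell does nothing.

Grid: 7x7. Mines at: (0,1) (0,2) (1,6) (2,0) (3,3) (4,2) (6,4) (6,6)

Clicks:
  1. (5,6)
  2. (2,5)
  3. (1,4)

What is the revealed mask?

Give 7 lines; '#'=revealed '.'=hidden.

Click 1 (5,6) count=1: revealed 1 new [(5,6)] -> total=1
Click 2 (2,5) count=1: revealed 1 new [(2,5)] -> total=2
Click 3 (1,4) count=0: revealed 8 new [(0,3) (0,4) (0,5) (1,3) (1,4) (1,5) (2,3) (2,4)] -> total=10

Answer: ...###.
...###.
...###.
.......
.......
......#
.......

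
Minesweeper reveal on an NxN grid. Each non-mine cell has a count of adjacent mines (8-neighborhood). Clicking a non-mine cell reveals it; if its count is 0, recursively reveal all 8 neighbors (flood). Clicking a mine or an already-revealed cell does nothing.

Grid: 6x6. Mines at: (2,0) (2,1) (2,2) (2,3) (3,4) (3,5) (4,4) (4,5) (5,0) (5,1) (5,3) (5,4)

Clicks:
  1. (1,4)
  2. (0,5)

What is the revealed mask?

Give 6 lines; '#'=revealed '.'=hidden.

Click 1 (1,4) count=1: revealed 1 new [(1,4)] -> total=1
Click 2 (0,5) count=0: revealed 13 new [(0,0) (0,1) (0,2) (0,3) (0,4) (0,5) (1,0) (1,1) (1,2) (1,3) (1,5) (2,4) (2,5)] -> total=14

Answer: ######
######
....##
......
......
......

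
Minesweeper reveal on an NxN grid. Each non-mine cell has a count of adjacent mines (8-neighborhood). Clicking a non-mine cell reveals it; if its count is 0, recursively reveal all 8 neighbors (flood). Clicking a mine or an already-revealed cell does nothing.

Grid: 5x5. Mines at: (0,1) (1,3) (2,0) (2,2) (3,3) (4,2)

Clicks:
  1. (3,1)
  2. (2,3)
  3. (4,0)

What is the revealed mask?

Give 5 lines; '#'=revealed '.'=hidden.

Answer: .....
.....
...#.
##...
##...

Derivation:
Click 1 (3,1) count=3: revealed 1 new [(3,1)] -> total=1
Click 2 (2,3) count=3: revealed 1 new [(2,3)] -> total=2
Click 3 (4,0) count=0: revealed 3 new [(3,0) (4,0) (4,1)] -> total=5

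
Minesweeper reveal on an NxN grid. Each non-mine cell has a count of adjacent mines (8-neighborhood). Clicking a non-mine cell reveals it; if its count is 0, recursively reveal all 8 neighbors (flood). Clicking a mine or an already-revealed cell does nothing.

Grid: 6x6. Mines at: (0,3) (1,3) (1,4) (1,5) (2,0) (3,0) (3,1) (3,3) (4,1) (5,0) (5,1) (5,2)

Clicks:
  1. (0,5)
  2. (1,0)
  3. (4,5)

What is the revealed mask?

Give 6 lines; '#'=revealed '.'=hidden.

Answer: .....#
#.....
....##
....##
...###
...###

Derivation:
Click 1 (0,5) count=2: revealed 1 new [(0,5)] -> total=1
Click 2 (1,0) count=1: revealed 1 new [(1,0)] -> total=2
Click 3 (4,5) count=0: revealed 10 new [(2,4) (2,5) (3,4) (3,5) (4,3) (4,4) (4,5) (5,3) (5,4) (5,5)] -> total=12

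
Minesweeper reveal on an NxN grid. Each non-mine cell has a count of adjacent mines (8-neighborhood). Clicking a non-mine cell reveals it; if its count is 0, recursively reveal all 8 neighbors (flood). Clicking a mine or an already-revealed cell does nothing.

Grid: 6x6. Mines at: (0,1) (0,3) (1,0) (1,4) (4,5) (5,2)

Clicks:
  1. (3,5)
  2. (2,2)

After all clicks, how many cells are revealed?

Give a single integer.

Answer: 21

Derivation:
Click 1 (3,5) count=1: revealed 1 new [(3,5)] -> total=1
Click 2 (2,2) count=0: revealed 20 new [(1,1) (1,2) (1,3) (2,0) (2,1) (2,2) (2,3) (2,4) (3,0) (3,1) (3,2) (3,3) (3,4) (4,0) (4,1) (4,2) (4,3) (4,4) (5,0) (5,1)] -> total=21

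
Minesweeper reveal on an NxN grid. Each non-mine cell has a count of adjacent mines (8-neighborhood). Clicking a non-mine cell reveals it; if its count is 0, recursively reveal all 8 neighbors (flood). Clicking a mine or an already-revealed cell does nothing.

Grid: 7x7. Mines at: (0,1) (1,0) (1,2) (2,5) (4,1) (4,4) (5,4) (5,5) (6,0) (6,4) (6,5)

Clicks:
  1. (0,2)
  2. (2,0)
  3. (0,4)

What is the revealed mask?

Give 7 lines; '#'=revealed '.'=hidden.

Answer: ..#####
...####
#......
.......
.......
.......
.......

Derivation:
Click 1 (0,2) count=2: revealed 1 new [(0,2)] -> total=1
Click 2 (2,0) count=1: revealed 1 new [(2,0)] -> total=2
Click 3 (0,4) count=0: revealed 8 new [(0,3) (0,4) (0,5) (0,6) (1,3) (1,4) (1,5) (1,6)] -> total=10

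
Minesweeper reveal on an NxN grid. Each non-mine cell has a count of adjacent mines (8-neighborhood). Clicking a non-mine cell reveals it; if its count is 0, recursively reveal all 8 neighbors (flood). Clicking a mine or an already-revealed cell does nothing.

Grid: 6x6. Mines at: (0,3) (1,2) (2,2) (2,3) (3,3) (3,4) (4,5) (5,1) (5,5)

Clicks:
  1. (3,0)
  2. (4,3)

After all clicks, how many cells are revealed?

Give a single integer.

Answer: 11

Derivation:
Click 1 (3,0) count=0: revealed 10 new [(0,0) (0,1) (1,0) (1,1) (2,0) (2,1) (3,0) (3,1) (4,0) (4,1)] -> total=10
Click 2 (4,3) count=2: revealed 1 new [(4,3)] -> total=11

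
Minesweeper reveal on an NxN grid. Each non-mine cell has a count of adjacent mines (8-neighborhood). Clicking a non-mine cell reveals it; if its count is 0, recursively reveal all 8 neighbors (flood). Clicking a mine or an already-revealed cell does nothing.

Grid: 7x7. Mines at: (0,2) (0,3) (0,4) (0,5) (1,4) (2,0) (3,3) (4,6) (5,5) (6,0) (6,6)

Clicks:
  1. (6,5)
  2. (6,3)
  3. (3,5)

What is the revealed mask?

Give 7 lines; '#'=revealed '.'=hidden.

Click 1 (6,5) count=2: revealed 1 new [(6,5)] -> total=1
Click 2 (6,3) count=0: revealed 17 new [(3,0) (3,1) (3,2) (4,0) (4,1) (4,2) (4,3) (4,4) (5,0) (5,1) (5,2) (5,3) (5,4) (6,1) (6,2) (6,3) (6,4)] -> total=18
Click 3 (3,5) count=1: revealed 1 new [(3,5)] -> total=19

Answer: .......
.......
.......
###..#.
#####..
#####..
.#####.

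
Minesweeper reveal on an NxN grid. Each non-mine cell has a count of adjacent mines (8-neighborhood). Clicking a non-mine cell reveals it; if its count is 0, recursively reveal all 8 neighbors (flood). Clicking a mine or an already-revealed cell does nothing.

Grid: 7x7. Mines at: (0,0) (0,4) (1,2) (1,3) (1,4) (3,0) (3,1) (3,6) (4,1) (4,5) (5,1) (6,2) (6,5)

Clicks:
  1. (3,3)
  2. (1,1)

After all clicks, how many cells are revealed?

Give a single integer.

Click 1 (3,3) count=0: revealed 12 new [(2,2) (2,3) (2,4) (3,2) (3,3) (3,4) (4,2) (4,3) (4,4) (5,2) (5,3) (5,4)] -> total=12
Click 2 (1,1) count=2: revealed 1 new [(1,1)] -> total=13

Answer: 13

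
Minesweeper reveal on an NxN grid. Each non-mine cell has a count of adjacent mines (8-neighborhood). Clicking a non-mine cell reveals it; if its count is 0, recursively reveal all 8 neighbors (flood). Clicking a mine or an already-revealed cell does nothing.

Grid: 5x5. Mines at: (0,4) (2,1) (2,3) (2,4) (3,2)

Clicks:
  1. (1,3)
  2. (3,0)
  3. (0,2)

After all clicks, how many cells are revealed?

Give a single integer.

Click 1 (1,3) count=3: revealed 1 new [(1,3)] -> total=1
Click 2 (3,0) count=1: revealed 1 new [(3,0)] -> total=2
Click 3 (0,2) count=0: revealed 7 new [(0,0) (0,1) (0,2) (0,3) (1,0) (1,1) (1,2)] -> total=9

Answer: 9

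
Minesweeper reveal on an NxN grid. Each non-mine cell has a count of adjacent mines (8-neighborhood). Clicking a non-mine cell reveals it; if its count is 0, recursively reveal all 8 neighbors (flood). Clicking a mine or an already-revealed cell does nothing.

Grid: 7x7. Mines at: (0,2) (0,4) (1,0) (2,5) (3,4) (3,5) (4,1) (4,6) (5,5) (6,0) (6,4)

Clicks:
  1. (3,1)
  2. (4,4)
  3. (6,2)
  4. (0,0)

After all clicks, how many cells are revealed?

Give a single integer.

Answer: 9

Derivation:
Click 1 (3,1) count=1: revealed 1 new [(3,1)] -> total=1
Click 2 (4,4) count=3: revealed 1 new [(4,4)] -> total=2
Click 3 (6,2) count=0: revealed 6 new [(5,1) (5,2) (5,3) (6,1) (6,2) (6,3)] -> total=8
Click 4 (0,0) count=1: revealed 1 new [(0,0)] -> total=9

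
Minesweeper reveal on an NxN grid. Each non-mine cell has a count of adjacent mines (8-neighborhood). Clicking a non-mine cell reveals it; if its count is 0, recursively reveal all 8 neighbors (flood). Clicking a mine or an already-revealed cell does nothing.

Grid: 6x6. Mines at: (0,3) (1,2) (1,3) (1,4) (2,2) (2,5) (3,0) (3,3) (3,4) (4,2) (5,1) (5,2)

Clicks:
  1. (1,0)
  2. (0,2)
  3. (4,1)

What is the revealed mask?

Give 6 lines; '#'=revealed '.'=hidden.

Click 1 (1,0) count=0: revealed 6 new [(0,0) (0,1) (1,0) (1,1) (2,0) (2,1)] -> total=6
Click 2 (0,2) count=3: revealed 1 new [(0,2)] -> total=7
Click 3 (4,1) count=4: revealed 1 new [(4,1)] -> total=8

Answer: ###...
##....
##....
......
.#....
......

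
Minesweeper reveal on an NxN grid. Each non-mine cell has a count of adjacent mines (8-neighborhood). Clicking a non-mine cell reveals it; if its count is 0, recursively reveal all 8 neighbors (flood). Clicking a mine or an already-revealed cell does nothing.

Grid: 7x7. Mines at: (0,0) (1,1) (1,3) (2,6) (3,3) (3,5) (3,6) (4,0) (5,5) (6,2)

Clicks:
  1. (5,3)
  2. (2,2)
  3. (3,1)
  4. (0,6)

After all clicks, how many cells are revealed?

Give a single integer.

Click 1 (5,3) count=1: revealed 1 new [(5,3)] -> total=1
Click 2 (2,2) count=3: revealed 1 new [(2,2)] -> total=2
Click 3 (3,1) count=1: revealed 1 new [(3,1)] -> total=3
Click 4 (0,6) count=0: revealed 6 new [(0,4) (0,5) (0,6) (1,4) (1,5) (1,6)] -> total=9

Answer: 9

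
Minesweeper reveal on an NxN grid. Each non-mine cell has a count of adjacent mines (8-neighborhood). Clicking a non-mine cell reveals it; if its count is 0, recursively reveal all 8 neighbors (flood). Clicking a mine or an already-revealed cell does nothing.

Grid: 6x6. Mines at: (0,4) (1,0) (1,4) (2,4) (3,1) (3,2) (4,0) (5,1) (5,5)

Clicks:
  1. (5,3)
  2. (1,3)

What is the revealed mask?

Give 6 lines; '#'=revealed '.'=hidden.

Answer: ......
...#..
......
......
..###.
..###.

Derivation:
Click 1 (5,3) count=0: revealed 6 new [(4,2) (4,3) (4,4) (5,2) (5,3) (5,4)] -> total=6
Click 2 (1,3) count=3: revealed 1 new [(1,3)] -> total=7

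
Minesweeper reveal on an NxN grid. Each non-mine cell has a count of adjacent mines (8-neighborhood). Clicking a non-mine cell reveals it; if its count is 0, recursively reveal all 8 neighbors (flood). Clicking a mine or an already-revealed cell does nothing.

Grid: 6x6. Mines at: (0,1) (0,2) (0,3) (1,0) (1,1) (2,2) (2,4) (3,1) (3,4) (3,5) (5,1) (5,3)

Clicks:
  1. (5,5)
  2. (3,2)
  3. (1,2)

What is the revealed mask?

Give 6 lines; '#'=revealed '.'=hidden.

Answer: ......
..#...
......
..#...
....##
....##

Derivation:
Click 1 (5,5) count=0: revealed 4 new [(4,4) (4,5) (5,4) (5,5)] -> total=4
Click 2 (3,2) count=2: revealed 1 new [(3,2)] -> total=5
Click 3 (1,2) count=5: revealed 1 new [(1,2)] -> total=6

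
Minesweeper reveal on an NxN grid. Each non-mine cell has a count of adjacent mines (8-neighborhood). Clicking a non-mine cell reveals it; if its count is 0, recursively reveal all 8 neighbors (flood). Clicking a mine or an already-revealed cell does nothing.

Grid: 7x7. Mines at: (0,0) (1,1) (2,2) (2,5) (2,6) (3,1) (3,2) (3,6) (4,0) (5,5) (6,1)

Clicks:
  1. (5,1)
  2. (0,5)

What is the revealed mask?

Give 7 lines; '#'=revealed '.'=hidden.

Click 1 (5,1) count=2: revealed 1 new [(5,1)] -> total=1
Click 2 (0,5) count=0: revealed 10 new [(0,2) (0,3) (0,4) (0,5) (0,6) (1,2) (1,3) (1,4) (1,5) (1,6)] -> total=11

Answer: ..#####
..#####
.......
.......
.......
.#.....
.......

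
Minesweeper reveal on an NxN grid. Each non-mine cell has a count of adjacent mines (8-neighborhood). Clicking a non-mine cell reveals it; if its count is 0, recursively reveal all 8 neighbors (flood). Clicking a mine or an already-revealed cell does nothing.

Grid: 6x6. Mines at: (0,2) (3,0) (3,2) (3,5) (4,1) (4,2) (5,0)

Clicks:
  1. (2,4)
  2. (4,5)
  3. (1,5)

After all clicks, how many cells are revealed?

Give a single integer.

Click 1 (2,4) count=1: revealed 1 new [(2,4)] -> total=1
Click 2 (4,5) count=1: revealed 1 new [(4,5)] -> total=2
Click 3 (1,5) count=0: revealed 8 new [(0,3) (0,4) (0,5) (1,3) (1,4) (1,5) (2,3) (2,5)] -> total=10

Answer: 10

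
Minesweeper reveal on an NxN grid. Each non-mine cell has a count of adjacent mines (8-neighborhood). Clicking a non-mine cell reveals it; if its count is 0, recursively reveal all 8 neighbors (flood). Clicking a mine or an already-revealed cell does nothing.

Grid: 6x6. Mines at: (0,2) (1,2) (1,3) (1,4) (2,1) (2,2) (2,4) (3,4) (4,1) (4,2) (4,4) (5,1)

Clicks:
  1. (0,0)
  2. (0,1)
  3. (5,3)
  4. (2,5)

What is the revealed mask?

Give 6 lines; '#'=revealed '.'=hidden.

Answer: ##....
##....
.....#
......
......
...#..

Derivation:
Click 1 (0,0) count=0: revealed 4 new [(0,0) (0,1) (1,0) (1,1)] -> total=4
Click 2 (0,1) count=2: revealed 0 new [(none)] -> total=4
Click 3 (5,3) count=2: revealed 1 new [(5,3)] -> total=5
Click 4 (2,5) count=3: revealed 1 new [(2,5)] -> total=6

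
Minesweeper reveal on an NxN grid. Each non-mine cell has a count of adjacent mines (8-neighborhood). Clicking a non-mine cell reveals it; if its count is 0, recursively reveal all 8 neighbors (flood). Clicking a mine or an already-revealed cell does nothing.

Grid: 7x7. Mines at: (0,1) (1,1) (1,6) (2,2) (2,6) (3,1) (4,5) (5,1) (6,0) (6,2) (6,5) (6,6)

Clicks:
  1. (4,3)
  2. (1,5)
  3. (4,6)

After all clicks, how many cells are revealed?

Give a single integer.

Click 1 (4,3) count=0: revealed 9 new [(3,2) (3,3) (3,4) (4,2) (4,3) (4,4) (5,2) (5,3) (5,4)] -> total=9
Click 2 (1,5) count=2: revealed 1 new [(1,5)] -> total=10
Click 3 (4,6) count=1: revealed 1 new [(4,6)] -> total=11

Answer: 11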